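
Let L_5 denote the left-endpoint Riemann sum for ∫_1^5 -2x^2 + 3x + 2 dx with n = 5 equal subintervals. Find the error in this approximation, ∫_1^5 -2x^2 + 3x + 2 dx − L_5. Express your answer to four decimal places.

-13.5467

Exact integral: ∫_1^5 f(x) dx ≈ -38.666667.
L_5 = -25.12.
Error ≈ -38.666667 − (-25.12) ≈ -13.5467.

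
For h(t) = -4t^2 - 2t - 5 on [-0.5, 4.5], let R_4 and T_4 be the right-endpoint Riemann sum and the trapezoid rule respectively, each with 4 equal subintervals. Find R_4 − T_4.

R_4 = -228.125.
T_4 = -171.875.
R_4 − T_4 = -56.25.

-56.25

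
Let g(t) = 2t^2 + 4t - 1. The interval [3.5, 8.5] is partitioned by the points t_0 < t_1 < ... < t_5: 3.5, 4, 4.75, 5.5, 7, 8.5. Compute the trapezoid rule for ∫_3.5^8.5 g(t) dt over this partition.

Subinterval widths: 0.5, 0.75, 0.75, 1.5, 1.5.
g(3.5) = 37.5, g(4) = 47, g(4.75) = 63.125, g(5.5) = 81.5, g(7) = 125, g(8.5) = 177.5.
On each subinterval the trapezoid contributes (Δt_i/2)·[g(t_{i-1}) + g(t_i)].
Sum = 498.40625.

498.40625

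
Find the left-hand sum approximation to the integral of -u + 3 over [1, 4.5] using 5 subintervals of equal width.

2.1

Δu = (4.5 − 1)/5 = 0.7.
Left endpoints: 1, 1.7, 2.4, 3.1, 3.8.
f(1) = 2, f(1.7) = 1.3, f(2.4) = 0.6, f(3.1) = -0.1, f(3.8) = -0.8.
Sum = Δu · [f(1) + f(1.7) + f(2.4) + f(3.1) + f(3.8)].
Sum = 2.1.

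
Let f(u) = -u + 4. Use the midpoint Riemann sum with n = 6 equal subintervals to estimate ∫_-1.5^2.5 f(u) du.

Δu = (2.5 − (-1.5))/6 = 2/3.
Midpoints: -7/6, -0.5, 1/6, 5/6, 1.5, 13/6.
f(-7/6) = 31/6, f(-0.5) = 4.5, f(1/6) = 23/6, f(5/6) = 19/6, f(1.5) = 2.5, f(13/6) = 11/6.
Sum = Δu · [f(-7/6) + f(-0.5) + f(1/6) + ...].
Sum = 14.

14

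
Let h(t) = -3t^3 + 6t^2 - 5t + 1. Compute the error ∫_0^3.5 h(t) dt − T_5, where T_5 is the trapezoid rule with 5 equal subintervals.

2.786875

Exact integral: ∫_0^3.5 h(t) dt = -53.921875.
T_5 = -56.70875.
Error = -53.921875 − (-56.70875) = 2.786875.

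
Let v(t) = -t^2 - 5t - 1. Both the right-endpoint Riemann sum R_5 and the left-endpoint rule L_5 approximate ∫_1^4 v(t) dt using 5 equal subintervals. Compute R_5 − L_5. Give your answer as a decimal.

R_5 = -70.68.
L_5 = -52.68.
R_5 − L_5 = -18.

-18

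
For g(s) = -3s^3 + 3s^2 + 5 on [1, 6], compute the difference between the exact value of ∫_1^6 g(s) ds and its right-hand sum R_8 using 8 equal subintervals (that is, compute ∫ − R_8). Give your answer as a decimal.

178.02734375

Exact integral: ∫_1^6 g(s) ds = -731.25.
R_8 = -909.27734375.
Error = -731.25 − (-909.27734375) = 178.02734375.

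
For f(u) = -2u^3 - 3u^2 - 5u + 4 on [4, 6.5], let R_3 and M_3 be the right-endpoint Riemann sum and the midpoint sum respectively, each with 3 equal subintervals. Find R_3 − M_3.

-228.515625

R_3 ≈ -1254.30555556.
M_3 ≈ -1025.78993056.
R_3 − M_3 = -228.515625.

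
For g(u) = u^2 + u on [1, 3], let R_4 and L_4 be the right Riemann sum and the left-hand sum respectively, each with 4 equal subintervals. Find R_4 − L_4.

R_4 = 15.25.
L_4 = 10.25.
R_4 − L_4 = 5.

5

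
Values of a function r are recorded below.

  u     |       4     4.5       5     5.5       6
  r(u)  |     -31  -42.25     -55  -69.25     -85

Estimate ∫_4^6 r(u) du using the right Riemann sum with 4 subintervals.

Δu = 0.5.
Sum = 0.5·[(-42.25) + (-55) + (-69.25) + (-85)] = -125.75.

-125.75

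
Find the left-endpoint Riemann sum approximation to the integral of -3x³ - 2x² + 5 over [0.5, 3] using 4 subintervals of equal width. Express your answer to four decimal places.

Δx = (3 − 0.5)/4 = 0.625.
Left endpoints: 0.5, 1.125, 1.75, 2.375.
f(0.5) = 4.125, f(1.125) = -923/512, f(1.75) = -17.203125, f(2.375) = -23793/512.
Sum = Δx · [f(0.5) + f(1.125) + f(1.75) + f(2.375)].
Sum ≈ -38.3447.

-38.3447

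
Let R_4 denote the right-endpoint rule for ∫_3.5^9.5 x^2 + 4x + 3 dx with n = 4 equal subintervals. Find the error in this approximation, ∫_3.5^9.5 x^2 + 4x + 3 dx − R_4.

-78.75

Exact integral: ∫_3.5^9.5 f(x) dx = 445.5.
R_4 = 524.25.
Error = 445.5 − 524.25 = -78.75.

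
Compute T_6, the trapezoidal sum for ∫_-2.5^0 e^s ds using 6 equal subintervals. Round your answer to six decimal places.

Δs = (0 − (-2.5))/6 = 5/12.
f(-2.5) ≈ 0.082085, f(-25/12) ≈ 0.124514, f(-5/3) ≈ 0.188876, f(-1.25) ≈ 0.286505, f(-5/6) ≈ 0.434598, f(-5/12) ≈ 0.659241, f(0) ≈ 1.000000.
T_6 = (Δs/2)·[f(s_0) + 2f(s_1) + ... + 2f(s_{5}) + f(s_6)].
Sum ≈ 0.931157.

0.931157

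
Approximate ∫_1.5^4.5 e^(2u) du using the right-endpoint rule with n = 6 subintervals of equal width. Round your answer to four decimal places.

6393.5576

Δu = (4.5 − 1.5)/6 = 0.5.
Right endpoints: 2, 2.5, 3, 3.5, 4, 4.5.
f(2) ≈ 54.5982, f(2.5) ≈ 148.4132, f(3) ≈ 403.4288, f(3.5) ≈ 1096.6332, f(4) ≈ 2980.9580, f(4.5) ≈ 8103.0839.
Sum = Δu · [f(2) + f(2.5) + f(3) + ...].
Sum ≈ 6393.5576.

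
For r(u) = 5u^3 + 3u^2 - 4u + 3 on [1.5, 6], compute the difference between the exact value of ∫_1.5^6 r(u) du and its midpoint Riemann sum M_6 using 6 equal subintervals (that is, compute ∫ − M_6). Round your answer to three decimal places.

Exact integral: ∫_1.5^6 r(u) du = 1772.296875.
M_6 ≈ 1759.79883.
Error ≈ 1772.296875 − 1759.79883 ≈ 12.498.

12.498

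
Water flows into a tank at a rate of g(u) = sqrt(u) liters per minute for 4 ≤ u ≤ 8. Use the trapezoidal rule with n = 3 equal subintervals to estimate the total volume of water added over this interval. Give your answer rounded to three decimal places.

9.741

Δu = (8 − 4)/3 = 4/3.
g(4) ≈ 2.000, g(16/3) ≈ 2.309, g(20/3) ≈ 2.582, g(8) ≈ 2.828.
T_3 = (Δu/2)·[g(u_0) + 2g(u_1) + 2g(u_2) + g(u_3)].
Sum ≈ 9.741.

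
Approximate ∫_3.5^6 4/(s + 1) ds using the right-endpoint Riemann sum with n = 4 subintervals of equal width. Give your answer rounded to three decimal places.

Δs = (6 − 3.5)/4 = 0.625.
Right endpoints: 4.125, 4.75, 5.375, 6.
f(4.125) = 32/41, f(4.75) = 16/23, f(5.375) = 32/51, f(6) = 4/7.
Sum = Δs · [f(4.125) + f(4.75) + f(5.375) + f(6)].
Sum ≈ 1.672.

1.672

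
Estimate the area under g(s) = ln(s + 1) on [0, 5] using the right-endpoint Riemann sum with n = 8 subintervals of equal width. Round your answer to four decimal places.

Δs = (5 − 0)/8 = 0.625.
Right endpoints: 0.625, 1.25, 1.875, 2.5, 3.125, 3.75, 4.375, 5.
g(0.625) ≈ 0.4855, g(1.25) ≈ 0.8109, g(1.875) ≈ 1.0561, g(2.5) ≈ 1.2528, g(3.125) ≈ 1.4171, g(3.75) ≈ 1.5581, g(4.375) ≈ 1.6818, g(5) ≈ 1.7918.
Sum = Δs · [g(0.625) + g(1.25) + g(1.875) + ...].
Sum ≈ 6.2837.

6.2837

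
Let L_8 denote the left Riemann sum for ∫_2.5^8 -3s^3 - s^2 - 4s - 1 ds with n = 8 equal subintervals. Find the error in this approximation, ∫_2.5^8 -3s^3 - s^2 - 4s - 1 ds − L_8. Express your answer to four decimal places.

Exact integral: ∫_2.5^8 f(s) ds ≈ -3329.161458.
L_8 ≈ -2810.765869.
Error ≈ -3329.161458 − (-2810.765869) ≈ -518.3956.

-518.3956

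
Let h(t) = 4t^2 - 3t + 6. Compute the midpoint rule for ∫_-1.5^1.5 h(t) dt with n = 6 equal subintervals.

Δt = (1.5 − (-1.5))/6 = 0.5.
Midpoints: -1.25, -0.75, -0.25, 0.25, 0.75, 1.25.
h(-1.25) = 16, h(-0.75) = 10.5, h(-0.25) = 7, h(0.25) = 5.5, h(0.75) = 6, h(1.25) = 8.5.
Sum = Δt · [h(-1.25) + h(-0.75) + h(-0.25) + ...].
Sum = 26.75.

26.75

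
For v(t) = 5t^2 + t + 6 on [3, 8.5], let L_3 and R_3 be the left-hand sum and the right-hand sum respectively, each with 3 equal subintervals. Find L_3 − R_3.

L_3 ≈ 763.63425926.
R_3 ≈ 1353.50925926.
L_3 − R_3 = -589.875.

-589.875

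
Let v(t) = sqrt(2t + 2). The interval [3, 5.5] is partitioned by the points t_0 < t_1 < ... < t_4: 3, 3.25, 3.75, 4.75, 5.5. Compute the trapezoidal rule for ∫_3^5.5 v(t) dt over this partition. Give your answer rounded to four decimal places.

Subinterval widths: 0.25, 0.5, 1, 0.75.
v(3) ≈ 2.8284, v(3.25) ≈ 2.9155, v(3.75) ≈ 3.0822, v(4.75) ≈ 3.3912, v(5.5) ≈ 3.6056.
On each subinterval the trapezoid contributes (Δt_i/2)·[v(t_{i-1}) + v(t_i)].
Sum ≈ 8.0779.

8.0779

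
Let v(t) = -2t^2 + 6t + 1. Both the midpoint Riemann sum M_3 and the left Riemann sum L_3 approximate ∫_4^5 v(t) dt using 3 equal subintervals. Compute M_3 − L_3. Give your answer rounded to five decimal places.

-1.94444

M_3 ≈ -12.6481481.
L_3 ≈ -10.7037037.
M_3 − L_3 ≈ -1.94444.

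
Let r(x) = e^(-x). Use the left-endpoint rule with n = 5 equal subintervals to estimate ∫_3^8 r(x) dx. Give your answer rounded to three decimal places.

0.078

Δx = (8 − 3)/5 = 1.
Left endpoints: 3, 4, 5, 6, 7.
r(3) ≈ 0.050, r(4) ≈ 0.018, r(5) ≈ 0.007, r(6) ≈ 0.002, r(7) ≈ 0.001.
Sum = Δx · [r(3) + r(4) + r(5) + r(6) + r(7)].
Sum ≈ 0.078.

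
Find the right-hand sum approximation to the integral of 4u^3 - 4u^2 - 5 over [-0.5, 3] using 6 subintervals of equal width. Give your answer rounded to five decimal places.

Δu = (3 − (-0.5))/6 = 7/12.
Right endpoints: 1/12, 2/3, 1.25, 11/6, 29/12, 3.
f(1/12) = -2171/432, f(2/3) = -151/27, f(1.25) = -3.4375, f(11/6) = 335/54, f(29/12) = 12137/432, f(3) = 67.
Sum = Δu · [f(1/12) + f(2/3) + f(1.25) + ...].
Sum ≈ 50.89178.

50.89178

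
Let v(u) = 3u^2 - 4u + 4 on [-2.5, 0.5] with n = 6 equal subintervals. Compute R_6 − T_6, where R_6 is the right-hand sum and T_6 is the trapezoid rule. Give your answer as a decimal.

R_6 = 32.625.
T_6 = 40.125.
R_6 − T_6 = -7.5.

-7.5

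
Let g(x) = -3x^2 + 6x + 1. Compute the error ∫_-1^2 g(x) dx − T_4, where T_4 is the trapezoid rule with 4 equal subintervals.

0.84375

Exact integral: ∫_-1^2 g(x) dx = 3.
T_4 = 2.15625.
Error = 3 − 2.15625 = 0.84375.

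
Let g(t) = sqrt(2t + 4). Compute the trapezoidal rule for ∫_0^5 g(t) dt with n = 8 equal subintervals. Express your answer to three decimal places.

Δt = (5 − 0)/8 = 0.625.
g(0) ≈ 2.000, g(0.625) ≈ 2.291, g(1.25) ≈ 2.550, g(1.875) ≈ 2.784, g(2.5) ≈ 3.000, g(3.125) ≈ 3.202, g(3.75) ≈ 3.391, g(4.375) ≈ 3.571, g(5) ≈ 3.742.
T_8 = (Δt/2)·[g(t_0) + 2g(t_1) + ... + 2g(t_{7}) + g(t_8)].
Sum ≈ 14.787.

14.787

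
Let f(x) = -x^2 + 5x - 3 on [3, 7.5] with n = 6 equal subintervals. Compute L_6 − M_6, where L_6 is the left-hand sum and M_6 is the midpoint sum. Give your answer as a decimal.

L_6 = -18.140625.
M_6 = -26.7890625.
L_6 − M_6 = 8.6484375.

8.6484375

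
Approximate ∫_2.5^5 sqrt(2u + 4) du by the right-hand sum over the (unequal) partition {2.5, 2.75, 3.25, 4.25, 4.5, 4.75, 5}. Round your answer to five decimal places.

8.68163

Subinterval widths: 0.25, 0.5, 1, 0.25, 0.25, 0.25.
Right endpoints: 2.75, 3.25, 4.25, 4.5, 4.75, 5.
f(2.75) ≈ 3.08221, f(3.25) ≈ 3.24037, f(4.25) ≈ 3.53553, f(4.5) ≈ 3.60555, f(4.75) ≈ 3.67423, f(5) ≈ 3.74166.
Sum = Σ Δu_i · f(u_i).
Sum ≈ 8.68163.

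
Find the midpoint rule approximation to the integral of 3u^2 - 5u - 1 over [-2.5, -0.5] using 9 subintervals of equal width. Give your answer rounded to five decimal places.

28.47531

Δu = (-0.5 − (-2.5))/9 = 2/9.
Midpoints: -43/18, -13/6, -35/18, -31/18, -1.5, -23/18, -19/18, -5/6, -11/18.
f(-43/18) = 3031/108, f(-13/6) = 287/12, f(-35/18) = 2167/108, f(-31/18) = 1783/108, f(-1.5) = 13.25, f(-23/18) = 1111/108, f(-19/18) = 823/108, f(-5/6) = 5.25, f(-11/18) = 343/108.
Sum = Δu · [f(-43/18) + f(-13/6) + f(-35/18) + ...].
Sum ≈ 28.47531.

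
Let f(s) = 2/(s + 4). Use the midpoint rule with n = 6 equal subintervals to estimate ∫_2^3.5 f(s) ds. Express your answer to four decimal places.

0.4462

Δs = (3.5 − 2)/6 = 0.25.
Midpoints: 2.125, 2.375, 2.625, 2.875, 3.125, 3.375.
f(2.125) = 16/49, f(2.375) = 16/51, f(2.625) = 16/53, f(2.875) = 16/55, f(3.125) = 16/57, f(3.375) = 16/59.
Sum = Δs · [f(2.125) + f(2.375) + f(2.625) + ...].
Sum ≈ 0.4462.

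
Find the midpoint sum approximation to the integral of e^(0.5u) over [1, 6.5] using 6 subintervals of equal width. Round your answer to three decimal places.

47.863

Δu = (6.5 − 1)/6 = 11/12.
Midpoints: 35/24, 2.375, 79/24, 101/24, 5.125, 145/24.
f(35/24) ≈ 2.073, f(2.375) ≈ 3.279, f(79/24) ≈ 5.185, f(101/24) ≈ 8.200, f(5.125) ≈ 12.968, f(145/24) ≈ 20.508.
Sum = Δu · [f(35/24) + f(2.375) + f(79/24) + ...].
Sum ≈ 47.863.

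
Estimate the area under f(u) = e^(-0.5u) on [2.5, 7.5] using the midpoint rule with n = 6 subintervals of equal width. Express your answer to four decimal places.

0.5222

Δu = (7.5 − 2.5)/6 = 5/6.
Midpoints: 35/12, 3.75, 55/12, 65/12, 6.25, 85/12.
f(35/12) ≈ 0.2326, f(3.75) ≈ 0.1534, f(55/12) ≈ 0.1011, f(65/12) ≈ 0.0666, f(6.25) ≈ 0.0439, f(85/12) ≈ 0.0290.
Sum = Δu · [f(35/12) + f(3.75) + f(55/12) + ...].
Sum ≈ 0.5222.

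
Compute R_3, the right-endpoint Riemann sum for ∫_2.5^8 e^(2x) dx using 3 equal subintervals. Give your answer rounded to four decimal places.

Δx = (8 − 2.5)/3 = 11/6.
Right endpoints: 13/3, 37/6, 8.
f(13/3) ≈ 5806.1133, f(37/6) ≈ 227142.6091, f(8) ≈ 8886110.5205.
Sum = Δx · [f(13/3) + f(37/6) + f(8)].
Sum ≈ 16718275.2788.

16718275.2788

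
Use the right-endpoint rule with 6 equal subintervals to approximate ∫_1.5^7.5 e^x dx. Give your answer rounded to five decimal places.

Δx = (7.5 − 1.5)/6 = 1.
Right endpoints: 2.5, 3.5, 4.5, 5.5, 6.5, 7.5.
f(2.5) ≈ 12.18249, f(3.5) ≈ 33.11545, f(4.5) ≈ 90.01713, f(5.5) ≈ 244.69193, f(6.5) ≈ 665.14163, f(7.5) ≈ 1808.04241.
Sum = Δx · [f(2.5) + f(3.5) + f(4.5) + ...].
Sum ≈ 2853.19106.

2853.19106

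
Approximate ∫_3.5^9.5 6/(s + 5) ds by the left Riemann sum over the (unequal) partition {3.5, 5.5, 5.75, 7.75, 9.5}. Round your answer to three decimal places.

Subinterval widths: 2, 0.25, 2, 1.75.
Left endpoints: 3.5, 5.5, 5.75, 7.75.
f(3.5) = 12/17, f(5.5) = 4/7, f(5.75) = 24/43, f(7.75) = 8/17.
Sum = Σ Δs_i · f(s_i).
Sum ≈ 3.494.

3.494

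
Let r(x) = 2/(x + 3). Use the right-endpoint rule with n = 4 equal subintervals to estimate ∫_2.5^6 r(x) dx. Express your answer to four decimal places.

0.9257

Δx = (6 − 2.5)/4 = 0.875.
Right endpoints: 3.375, 4.25, 5.125, 6.
r(3.375) = 16/51, r(4.25) = 8/29, r(5.125) = 16/65, r(6) = 2/9.
Sum = Δx · [r(3.375) + r(4.25) + r(5.125) + r(6)].
Sum ≈ 0.9257.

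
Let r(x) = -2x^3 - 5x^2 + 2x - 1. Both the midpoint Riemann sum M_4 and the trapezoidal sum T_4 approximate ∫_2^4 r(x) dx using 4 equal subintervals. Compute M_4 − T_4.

M_4 = -202.375.
T_4 = -205.25.
M_4 − T_4 = 2.875.

2.875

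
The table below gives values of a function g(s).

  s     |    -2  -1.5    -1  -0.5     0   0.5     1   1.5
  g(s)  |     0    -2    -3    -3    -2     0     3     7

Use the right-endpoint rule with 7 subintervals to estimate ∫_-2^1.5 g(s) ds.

Δs = 0.5.
Sum = 0.5·[(-2) + (-3) + (-3) + (-2) + 0 + 3 + 7] = 0.

0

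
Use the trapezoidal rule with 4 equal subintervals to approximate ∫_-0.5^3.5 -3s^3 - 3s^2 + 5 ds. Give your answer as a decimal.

Δs = (3.5 − (-0.5))/4 = 1.
f(-0.5) = 4.625, f(0.5) = 3.875, f(1.5) = -11.875, f(2.5) = -60.625, f(3.5) = -160.375.
T_4 = (Δs/2)·[f(s_0) + 2f(s_1) + 2f(s_2) + 2f(s_3) + f(s_4)].
Sum = -146.5.

-146.5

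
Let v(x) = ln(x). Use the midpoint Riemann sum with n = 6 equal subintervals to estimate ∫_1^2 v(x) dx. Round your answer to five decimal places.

Δx = (2 − 1)/6 = 1/6.
Midpoints: 13/12, 1.25, 17/12, 19/12, 1.75, 23/12.
v(13/12) ≈ 0.08004, v(1.25) ≈ 0.22314, v(17/12) ≈ 0.34831, v(19/12) ≈ 0.45953, v(1.75) ≈ 0.55962, v(23/12) ≈ 0.65059.
Sum = Δx · [v(13/12) + v(1.25) + v(17/12) + ...].
Sum ≈ 0.38687.

0.38687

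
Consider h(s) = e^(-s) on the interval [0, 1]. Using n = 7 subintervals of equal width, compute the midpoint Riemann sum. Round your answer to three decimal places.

0.632

Δs = (1 − 0)/7 = 1/7.
Midpoints: 1/14, 3/14, 5/14, 0.5, 9/14, 11/14, 13/14.
h(1/14) ≈ 0.931, h(3/14) ≈ 0.807, h(5/14) ≈ 0.700, h(0.5) ≈ 0.607, h(9/14) ≈ 0.526, h(11/14) ≈ 0.456, h(13/14) ≈ 0.395.
Sum = Δs · [h(1/14) + h(3/14) + h(5/14) + ...].
Sum ≈ 0.632.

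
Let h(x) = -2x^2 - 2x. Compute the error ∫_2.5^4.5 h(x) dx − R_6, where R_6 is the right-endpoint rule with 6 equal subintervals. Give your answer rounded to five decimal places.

5.40741

Exact integral: ∫_2.5^4.5 h(x) dx ≈ -64.3333333.
R_6 ≈ -69.7407407.
Error ≈ -64.3333333 − (-69.7407407) ≈ 5.40741.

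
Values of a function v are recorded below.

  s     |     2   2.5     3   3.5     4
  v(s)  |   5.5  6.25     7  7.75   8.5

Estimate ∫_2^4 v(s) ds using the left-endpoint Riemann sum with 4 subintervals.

Δs = 0.5.
Sum = 0.5·[5.5 + 6.25 + 7 + 7.75] = 13.25.

13.25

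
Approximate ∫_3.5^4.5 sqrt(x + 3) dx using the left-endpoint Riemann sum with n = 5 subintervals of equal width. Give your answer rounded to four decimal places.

Δx = (4.5 − 3.5)/5 = 0.2.
Left endpoints: 3.5, 3.7, 3.9, 4.1, 4.3.
f(3.5) ≈ 2.5495, f(3.7) ≈ 2.5884, f(3.9) ≈ 2.6268, f(4.1) ≈ 2.6646, f(4.3) ≈ 2.7019.
Sum = Δx · [f(3.5) + f(3.7) + f(3.9) + f(4.1) + f(4.3)].
Sum ≈ 2.6262.

2.6262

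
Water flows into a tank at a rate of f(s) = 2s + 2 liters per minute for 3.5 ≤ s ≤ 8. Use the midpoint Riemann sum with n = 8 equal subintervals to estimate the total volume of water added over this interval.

Δs = (8 − 3.5)/8 = 0.5625.
Midpoints: 3.78125, 4.34375, 4.90625, 5.46875, 6.03125, 6.59375, 7.15625, 7.71875.
f(3.78125) = 9.5625, f(4.34375) = 10.6875, f(4.90625) = 11.8125, f(5.46875) = 12.9375, f(6.03125) = 14.0625, f(6.59375) = 15.1875, f(7.15625) = 16.3125, f(7.71875) = 17.4375.
Sum = Δs · [f(3.78125) + f(4.34375) + f(4.90625) + ...].
Sum = 60.75.

60.75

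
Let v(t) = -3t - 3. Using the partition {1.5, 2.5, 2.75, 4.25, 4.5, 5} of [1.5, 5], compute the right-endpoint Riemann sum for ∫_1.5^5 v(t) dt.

-50.0625

Subinterval widths: 1, 0.25, 1.5, 0.25, 0.5.
Right endpoints: 2.5, 2.75, 4.25, 4.5, 5.
v(2.5) = -10.5, v(2.75) = -11.25, v(4.25) = -15.75, v(4.5) = -16.5, v(5) = -18.
Sum = Σ Δt_i · v(t_i).
Sum = -50.0625.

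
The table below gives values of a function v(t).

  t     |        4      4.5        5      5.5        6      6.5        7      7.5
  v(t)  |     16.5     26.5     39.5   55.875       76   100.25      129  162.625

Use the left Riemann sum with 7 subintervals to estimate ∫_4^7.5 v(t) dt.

221.8125

Δt = 0.5.
Sum = 0.5·[16.5 + 26.5 + 39.5 + 55.875 + 76 + 100.25 + 129] = 221.8125.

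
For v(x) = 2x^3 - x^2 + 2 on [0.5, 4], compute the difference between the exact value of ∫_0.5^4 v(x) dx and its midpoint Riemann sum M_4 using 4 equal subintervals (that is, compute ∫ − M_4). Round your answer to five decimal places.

2.79134

Exact integral: ∫_0.5^4 v(x) dx ≈ 113.6770833.
M_4 ≈ 110.8857422.
Error ≈ 113.6770833 − 110.8857422 ≈ 2.79134.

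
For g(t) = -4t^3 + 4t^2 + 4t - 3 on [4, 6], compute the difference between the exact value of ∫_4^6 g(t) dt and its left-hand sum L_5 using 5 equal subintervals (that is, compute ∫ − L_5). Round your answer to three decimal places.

-101.013

Exact integral: ∫_4^6 g(t) dt ≈ -803.33333.
L_5 = -702.32.
Error ≈ -803.33333 − (-702.32) ≈ -101.013.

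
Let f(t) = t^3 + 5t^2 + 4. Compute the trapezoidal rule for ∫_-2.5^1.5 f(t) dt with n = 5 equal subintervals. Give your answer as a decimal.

40.66

Δt = (1.5 − (-2.5))/5 = 0.8.
f(-2.5) = 19.625, f(-1.7) = 13.537, f(-0.9) = 7.321, f(-0.1) = 4.049, f(0.7) = 6.793, f(1.5) = 18.625.
T_5 = (Δt/2)·[f(t_0) + 2f(t_1) + ... + 2f(t_{4}) + f(t_5)].
Sum = 40.66.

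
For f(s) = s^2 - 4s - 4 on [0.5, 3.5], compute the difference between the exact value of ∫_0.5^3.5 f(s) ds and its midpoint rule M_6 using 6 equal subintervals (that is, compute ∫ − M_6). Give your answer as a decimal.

Exact integral: ∫_0.5^3.5 f(s) ds = -21.75.
M_6 = -21.8125.
Error = -21.75 − (-21.8125) = 0.0625.

0.0625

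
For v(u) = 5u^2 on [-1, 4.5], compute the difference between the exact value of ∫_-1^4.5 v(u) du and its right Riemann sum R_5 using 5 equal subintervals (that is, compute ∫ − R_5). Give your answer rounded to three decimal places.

-58.483

Exact integral: ∫_-1^4.5 v(u) du ≈ 153.54167.
R_5 = 212.025.
Error ≈ 153.54167 − 212.025 ≈ -58.483.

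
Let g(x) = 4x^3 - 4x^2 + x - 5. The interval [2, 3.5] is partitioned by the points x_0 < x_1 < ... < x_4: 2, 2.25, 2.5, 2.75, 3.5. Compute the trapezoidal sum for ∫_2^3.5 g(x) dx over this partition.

86.734375

Subinterval widths: 0.25, 0.25, 0.25, 0.75.
g(2) = 13, g(2.25) = 22.5625, g(2.5) = 35, g(2.75) = 50.6875, g(3.5) = 121.
On each subinterval the trapezoid contributes (Δx_i/2)·[g(x_{i-1}) + g(x_i)].
Sum = 86.734375.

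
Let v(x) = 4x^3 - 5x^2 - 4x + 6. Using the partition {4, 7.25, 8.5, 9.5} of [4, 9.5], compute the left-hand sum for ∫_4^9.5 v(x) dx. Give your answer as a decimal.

4154.875

Subinterval widths: 3.25, 1.25, 1.
Left endpoints: 4, 7.25, 8.5.
v(4) = 166, v(7.25) = 1238.5, v(8.5) = 2067.25.
Sum = Σ Δx_i · v(x_i).
Sum = 4154.875.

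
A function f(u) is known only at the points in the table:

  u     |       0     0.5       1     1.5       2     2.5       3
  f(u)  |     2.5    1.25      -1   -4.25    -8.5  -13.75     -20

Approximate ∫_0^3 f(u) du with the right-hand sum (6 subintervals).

Δu = 0.5.
Sum = 0.5·[1.25 + (-1) + (-4.25) + (-8.5) + (-13.75) + (-20)] = -23.125.

-23.125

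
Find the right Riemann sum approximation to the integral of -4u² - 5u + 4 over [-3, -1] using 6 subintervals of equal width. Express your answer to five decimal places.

Δu = (-1 − (-3))/6 = 1/3.
Right endpoints: -8/3, -7/3, -2, -5/3, -4/3, -1.
f(-8/3) = -100/9, f(-7/3) = -55/9, f(-2) = -2, f(-5/3) = 11/9, f(-4/3) = 32/9, f(-1) = 5.
Sum = Δu · [f(-8/3) + f(-7/3) + f(-2) + ...].
Sum ≈ -3.14815.

-3.14815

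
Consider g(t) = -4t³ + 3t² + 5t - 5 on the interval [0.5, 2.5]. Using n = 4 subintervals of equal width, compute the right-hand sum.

-28.25

Δt = (2.5 − 0.5)/4 = 0.5.
Right endpoints: 1, 1.5, 2, 2.5.
g(1) = -1, g(1.5) = -4.25, g(2) = -15, g(2.5) = -36.25.
Sum = Δt · [g(1) + g(1.5) + g(2) + g(2.5)].
Sum = -28.25.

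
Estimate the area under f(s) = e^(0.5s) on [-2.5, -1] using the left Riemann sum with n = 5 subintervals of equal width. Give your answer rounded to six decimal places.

Δs = (-1 − (-2.5))/5 = 0.3.
Left endpoints: -2.5, -2.2, -1.9, -1.6, -1.3.
f(-2.5) ≈ 0.286505, f(-2.2) ≈ 0.332871, f(-1.9) ≈ 0.386741, f(-1.6) ≈ 0.449329, f(-1.3) ≈ 0.522046.
Sum = Δs · [f(-2.5) + f(-2.2) + f(-1.9) + f(-1.6) + f(-1.3)].
Sum ≈ 0.593247.

0.593247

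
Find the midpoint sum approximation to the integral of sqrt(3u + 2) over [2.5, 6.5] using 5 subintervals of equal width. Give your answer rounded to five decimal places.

Δu = (6.5 − 2.5)/5 = 0.8.
Midpoints: 2.9, 3.7, 4.5, 5.3, 6.1.
f(2.9) ≈ 3.27109, f(3.7) ≈ 3.61939, f(4.5) ≈ 3.93700, f(5.3) ≈ 4.23084, f(6.1) ≈ 4.50555.
Sum = Δu · [f(2.9) + f(3.7) + f(4.5) + f(5.3) + f(6.1)].
Sum ≈ 15.65110.

15.65110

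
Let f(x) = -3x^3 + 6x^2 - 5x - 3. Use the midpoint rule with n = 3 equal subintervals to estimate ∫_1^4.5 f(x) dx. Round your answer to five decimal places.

-177.72830

Δx = (4.5 − 1)/3 = 7/6.
Midpoints: 19/12, 2.75, 47/12.
f(19/12) = -4483/576, f(2.75) = -33.765625, f(47/12) = -63815/576.
Sum = Δx · [f(19/12) + f(2.75) + f(47/12)].
Sum ≈ -177.72830.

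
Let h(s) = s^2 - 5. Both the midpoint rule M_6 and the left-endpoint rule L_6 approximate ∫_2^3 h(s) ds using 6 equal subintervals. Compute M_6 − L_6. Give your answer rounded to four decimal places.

M_6 ≈ 1.331019.
L_6 ≈ 0.921296.
M_6 − L_6 ≈ 0.4097.

0.4097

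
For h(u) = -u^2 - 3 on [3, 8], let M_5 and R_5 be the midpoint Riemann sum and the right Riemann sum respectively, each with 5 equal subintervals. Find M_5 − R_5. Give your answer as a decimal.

28.75

M_5 = -176.25.
R_5 = -205.
M_5 − R_5 = 28.75.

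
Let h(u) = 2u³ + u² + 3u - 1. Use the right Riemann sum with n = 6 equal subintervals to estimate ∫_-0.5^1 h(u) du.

1.4453125

Δu = (1 − (-0.5))/6 = 0.25.
Right endpoints: -0.25, 0, 0.25, 0.5, 0.75, 1.
h(-0.25) = -1.71875, h(0) = -1, h(0.25) = -0.15625, h(0.5) = 1, h(0.75) = 2.65625, h(1) = 5.
Sum = Δu · [h(-0.25) + h(0) + h(0.25) + ...].
Sum = 1.4453125.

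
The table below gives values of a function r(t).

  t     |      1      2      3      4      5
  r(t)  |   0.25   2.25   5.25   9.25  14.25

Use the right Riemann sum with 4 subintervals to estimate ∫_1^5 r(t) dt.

Δt = 1.
Sum = 1·[2.25 + 5.25 + 9.25 + 14.25] = 31.

31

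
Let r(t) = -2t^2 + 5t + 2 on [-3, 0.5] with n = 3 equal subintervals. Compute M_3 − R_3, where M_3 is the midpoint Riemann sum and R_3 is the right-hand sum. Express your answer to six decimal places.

-18.034722

M_3 ≈ -32.16435185.
R_3 ≈ -14.12962963.
M_3 − R_3 ≈ -18.034722.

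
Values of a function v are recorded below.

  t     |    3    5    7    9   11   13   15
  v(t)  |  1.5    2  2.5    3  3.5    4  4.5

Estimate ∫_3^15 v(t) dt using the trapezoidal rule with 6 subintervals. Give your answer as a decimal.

Δt = 2.
T_6 = (2/2)·[1.5 + 2·2 + 2·2.5 + 2·3 + 2·3.5 + 2·4 + 4.5] = 36.

36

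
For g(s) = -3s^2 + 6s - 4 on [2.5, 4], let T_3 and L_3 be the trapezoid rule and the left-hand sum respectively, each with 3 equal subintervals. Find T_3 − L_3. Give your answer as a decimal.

T_3 = -25.3125.
L_3 = -20.25.
T_3 − L_3 = -5.0625.

-5.0625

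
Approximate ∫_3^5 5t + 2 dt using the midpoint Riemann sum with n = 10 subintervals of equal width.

Δt = (5 − 3)/10 = 0.2.
Midpoints: 3.1, 3.3, 3.5, 3.7, 3.9, 4.1, 4.3, 4.5, 4.7, 4.9.
f(3.1) = 17.5, f(3.3) = 18.5, f(3.5) = 19.5, f(3.7) = 20.5, f(3.9) = 21.5, f(4.1) = 22.5, f(4.3) = 23.5, f(4.5) = 24.5, f(4.7) = 25.5, f(4.9) = 26.5.
Sum = Δt · [f(3.1) + f(3.3) + f(3.5) + ...].
Sum = 44.

44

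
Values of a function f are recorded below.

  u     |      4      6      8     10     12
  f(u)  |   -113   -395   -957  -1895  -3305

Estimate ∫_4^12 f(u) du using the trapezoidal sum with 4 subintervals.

-9912

Δu = 2.
T_4 = (2/2)·[(-113) + 2·(-395) + 2·(-957) + 2·(-1895) + (-3305)] = -9912.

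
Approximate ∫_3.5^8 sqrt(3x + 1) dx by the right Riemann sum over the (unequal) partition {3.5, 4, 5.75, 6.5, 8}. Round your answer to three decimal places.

Subinterval widths: 0.5, 1.75, 0.75, 1.5.
Right endpoints: 4, 5.75, 6.5, 8.
f(4) ≈ 3.606, f(5.75) ≈ 4.272, f(6.5) ≈ 4.528, f(8) ≈ 5.000.
Sum = Σ Δx_i · f(x_i).
Sum ≈ 20.175.

20.175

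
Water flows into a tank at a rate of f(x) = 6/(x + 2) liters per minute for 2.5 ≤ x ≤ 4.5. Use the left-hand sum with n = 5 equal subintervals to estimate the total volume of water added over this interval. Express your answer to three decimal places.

2.290

Δx = (4.5 − 2.5)/5 = 0.4.
Left endpoints: 2.5, 2.9, 3.3, 3.7, 4.1.
f(2.5) = 4/3, f(2.9) = 60/49, f(3.3) = 60/53, f(3.7) = 20/19, f(4.1) = 60/61.
Sum = Δx · [f(2.5) + f(2.9) + f(3.3) + f(3.7) + f(4.1)].
Sum ≈ 2.290.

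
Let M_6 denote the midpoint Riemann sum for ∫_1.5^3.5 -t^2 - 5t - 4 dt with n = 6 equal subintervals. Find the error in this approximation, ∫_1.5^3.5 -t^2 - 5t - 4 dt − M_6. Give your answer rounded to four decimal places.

-0.0185

Exact integral: ∫_1.5^3.5 f(t) dt ≈ -46.166667.
M_6 ≈ -46.148148.
Error ≈ -46.166667 − (-46.148148) ≈ -0.0185.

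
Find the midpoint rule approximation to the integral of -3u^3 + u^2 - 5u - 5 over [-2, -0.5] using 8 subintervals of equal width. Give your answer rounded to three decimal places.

Δu = (-0.5 − (-2))/8 = 0.1875.
Midpoints: -1.90625, -1.71875, -1.53125, -1.34375, -1.15625, -0.96875, -0.78125, -0.59375.
f(-1.90625) = 948495/32768, f(-1.71875) = 713685/32768, f(-1.53125) = 516819/32768, f(-1.34375) = 354009/32768, f(-1.15625) = 221367/32768, f(-0.96875) = 115005/32768, f(-0.78125) = 31035/32768, f(-0.59375) = -34431/32768.
Sum = Δu · [f(-1.90625) + f(-1.71875) + f(-1.53125) + ...].
Sum ≈ 16.399.

16.399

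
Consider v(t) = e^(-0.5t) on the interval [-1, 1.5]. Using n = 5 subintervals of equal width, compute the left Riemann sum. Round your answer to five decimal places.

Δt = (1.5 − (-1))/5 = 0.5.
Left endpoints: -1, -0.5, 0, 0.5, 1.
v(-1) ≈ 1.64872, v(-0.5) ≈ 1.28403, v(0) ≈ 1.00000, v(0.5) ≈ 0.77880, v(1) ≈ 0.60653.
Sum = Δt · [v(-1) + v(-0.5) + v(0) + v(0.5) + v(1)].
Sum ≈ 2.65904.

2.65904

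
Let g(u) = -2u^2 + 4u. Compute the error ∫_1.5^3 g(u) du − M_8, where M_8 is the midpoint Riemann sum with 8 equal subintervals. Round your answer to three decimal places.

Exact integral: ∫_1.5^3 g(u) du = -2.25.
M_8 ≈ -2.24121.
Error ≈ -2.25 − (-2.24121) ≈ -0.009.

-0.009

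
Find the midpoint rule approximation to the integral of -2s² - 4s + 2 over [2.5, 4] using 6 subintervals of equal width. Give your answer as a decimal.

-48.734375

Δs = (4 − 2.5)/6 = 0.25.
Midpoints: 2.625, 2.875, 3.125, 3.375, 3.625, 3.875.
f(2.625) = -22.28125, f(2.875) = -26.03125, f(3.125) = -30.03125, f(3.375) = -34.28125, f(3.625) = -38.78125, f(3.875) = -43.53125.
Sum = Δs · [f(2.625) + f(2.875) + f(3.125) + ...].
Sum = -48.734375.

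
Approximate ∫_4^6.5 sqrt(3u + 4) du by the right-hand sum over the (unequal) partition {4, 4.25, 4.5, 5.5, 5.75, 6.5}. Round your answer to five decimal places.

11.38489

Subinterval widths: 0.25, 0.25, 1, 0.25, 0.75.
Right endpoints: 4.25, 4.5, 5.5, 5.75, 6.5.
f(4.25) ≈ 4.09268, f(4.5) ≈ 4.18330, f(5.5) ≈ 4.52769, f(5.75) ≈ 4.60977, f(6.5) ≈ 4.84768.
Sum = Σ Δu_i · f(u_i).
Sum ≈ 11.38489.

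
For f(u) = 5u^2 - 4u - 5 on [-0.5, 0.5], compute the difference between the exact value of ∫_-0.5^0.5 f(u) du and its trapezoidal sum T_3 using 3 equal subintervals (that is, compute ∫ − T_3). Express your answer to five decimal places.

Exact integral: ∫_-0.5^0.5 f(u) du ≈ -4.5833333.
T_3 ≈ -4.4907407.
Error ≈ -4.5833333 − (-4.4907407) ≈ -0.09259.

-0.09259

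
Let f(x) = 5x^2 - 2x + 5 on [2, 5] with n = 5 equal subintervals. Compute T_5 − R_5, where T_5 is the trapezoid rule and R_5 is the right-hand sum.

T_5 = 189.9.
R_5 = 219.6.
T_5 − R_5 = -29.7.

-29.7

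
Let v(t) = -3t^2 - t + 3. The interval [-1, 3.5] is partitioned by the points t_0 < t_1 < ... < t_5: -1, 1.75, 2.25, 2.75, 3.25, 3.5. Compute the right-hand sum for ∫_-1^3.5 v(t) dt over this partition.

-65.546875

Subinterval widths: 2.75, 0.5, 0.5, 0.5, 0.25.
Right endpoints: 1.75, 2.25, 2.75, 3.25, 3.5.
v(1.75) = -7.9375, v(2.25) = -14.4375, v(2.75) = -22.4375, v(3.25) = -31.9375, v(3.5) = -37.25.
Sum = Σ Δt_i · v(t_i).
Sum = -65.546875.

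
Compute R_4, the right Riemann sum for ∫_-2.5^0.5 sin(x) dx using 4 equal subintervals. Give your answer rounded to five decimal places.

-1.19508

Δx = (0.5 − (-2.5))/4 = 0.75.
Right endpoints: -1.75, -1, -0.25, 0.5.
f(-1.75) ≈ -0.98399, f(-1) ≈ -0.84147, f(-0.25) ≈ -0.24740, f(0.5) ≈ 0.47943.
Sum = Δx · [f(-1.75) + f(-1) + f(-0.25) + f(0.5)].
Sum ≈ -1.19508.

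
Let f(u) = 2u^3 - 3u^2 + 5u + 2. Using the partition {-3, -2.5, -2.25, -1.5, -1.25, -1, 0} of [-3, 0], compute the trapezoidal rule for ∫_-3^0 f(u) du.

Subinterval widths: 0.5, 0.25, 0.75, 0.25, 0.25, 1.
f(-3) = -94, f(-2.5) = -60.5, f(-2.25) = -47.21875, f(-1.5) = -19, f(-1.25) = -12.84375, f(-1) = -8, f(0) = 2.
On each subinterval the trapezoid contributes (Δu_i/2)·[f(u_{i-1}) + f(u_i)].
Sum = -86.5078125.

-86.5078125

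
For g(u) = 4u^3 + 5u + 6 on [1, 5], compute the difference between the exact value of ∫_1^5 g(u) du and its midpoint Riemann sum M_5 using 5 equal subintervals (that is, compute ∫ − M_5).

Exact integral: ∫_1^5 g(u) du = 708.
M_5 = 700.32.
Error = 708 − 700.32 = 7.68.

7.68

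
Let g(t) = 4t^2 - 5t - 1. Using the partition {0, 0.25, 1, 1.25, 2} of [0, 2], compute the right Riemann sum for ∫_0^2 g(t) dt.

Subinterval widths: 0.25, 0.75, 0.25, 0.75.
Right endpoints: 0.25, 1, 1.25, 2.
g(0.25) = -2, g(1) = -2, g(1.25) = -1, g(2) = 5.
Sum = Σ Δt_i · g(t_i).
Sum = 1.5.

1.5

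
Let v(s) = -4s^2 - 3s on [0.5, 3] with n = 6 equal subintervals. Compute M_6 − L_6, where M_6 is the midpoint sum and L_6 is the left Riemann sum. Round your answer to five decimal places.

M_6 ≈ -48.8136574.
L_6 ≈ -40.3935185.
M_6 − L_6 ≈ -8.42014.

-8.42014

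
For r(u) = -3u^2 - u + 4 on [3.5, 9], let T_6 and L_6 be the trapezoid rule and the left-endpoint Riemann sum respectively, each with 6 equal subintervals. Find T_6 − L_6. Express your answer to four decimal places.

T_6 ≈ -700.810764.
L_6 ≈ -603.758681.
T_6 − L_6 ≈ -97.0521.

-97.0521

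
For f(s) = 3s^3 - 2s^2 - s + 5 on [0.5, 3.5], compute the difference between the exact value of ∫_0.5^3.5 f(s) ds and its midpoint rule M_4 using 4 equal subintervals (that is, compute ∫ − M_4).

2.25

Exact integral: ∫_0.5^3.5 f(s) ds = 93.
M_4 = 90.75.
Error = 93 − 90.75 = 2.25.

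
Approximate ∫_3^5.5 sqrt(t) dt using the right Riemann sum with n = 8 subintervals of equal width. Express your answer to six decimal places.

Δt = (5.5 − 3)/8 = 0.3125.
Right endpoints: 3.3125, 3.625, 3.9375, 4.25, 4.5625, 4.875, 5.1875, 5.5.
f(3.3125) ≈ 1.820027, f(3.625) ≈ 1.903943, f(3.9375) ≈ 1.984313, f(4.25) ≈ 2.061553, f(4.5625) ≈ 2.136001, f(4.875) ≈ 2.207940, f(5.1875) ≈ 2.277608, f(5.5) ≈ 2.345208.
Sum = Δt · [f(3.3125) + f(3.625) + f(3.9375) + ...].
Sum ≈ 5.230186.

5.230186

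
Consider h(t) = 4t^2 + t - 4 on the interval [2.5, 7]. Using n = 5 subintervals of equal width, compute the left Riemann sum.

Δt = (7 − 2.5)/5 = 0.9.
Left endpoints: 2.5, 3.4, 4.3, 5.2, 6.1.
h(2.5) = 23.5, h(3.4) = 45.64, h(4.3) = 74.26, h(5.2) = 109.36, h(6.1) = 150.94.
Sum = Δt · [h(2.5) + h(3.4) + h(4.3) + h(5.2) + h(6.1)].
Sum = 363.33.

363.33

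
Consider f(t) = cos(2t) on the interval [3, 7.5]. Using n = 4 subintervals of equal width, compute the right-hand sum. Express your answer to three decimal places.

Δt = (7.5 − 3)/4 = 1.125.
Right endpoints: 4.125, 5.25, 6.375, 7.5.
f(4.125) ≈ -0.386, f(5.25) ≈ -0.476, f(6.375) ≈ 0.983, f(7.5) ≈ -0.760.
Sum = Δt · [f(4.125) + f(5.25) + f(6.375) + f(7.5)].
Sum ≈ -0.718.

-0.718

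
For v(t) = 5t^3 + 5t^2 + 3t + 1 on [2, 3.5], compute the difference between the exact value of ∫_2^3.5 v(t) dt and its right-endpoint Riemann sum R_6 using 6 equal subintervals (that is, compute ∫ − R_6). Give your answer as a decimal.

Exact integral: ∫_2^3.5 v(t) dt = 239.578125.
R_6 = 267.81640625.
Error = 239.578125 − 267.81640625 = -28.23828125.

-28.23828125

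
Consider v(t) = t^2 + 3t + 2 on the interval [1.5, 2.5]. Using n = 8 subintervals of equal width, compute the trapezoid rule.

12.0859375

Δt = (2.5 − 1.5)/8 = 0.125.
v(1.5) = 8.75, v(1.625) = 9.515625, v(1.75) = 10.3125, v(1.875) = 11.140625, v(2) = 12, v(2.125) = 12.890625, v(2.25) = 13.8125, v(2.375) = 14.765625, v(2.5) = 15.75.
T_8 = (Δt/2)·[v(t_0) + 2v(t_1) + ... + 2v(t_{7}) + v(t_8)].
Sum = 12.0859375.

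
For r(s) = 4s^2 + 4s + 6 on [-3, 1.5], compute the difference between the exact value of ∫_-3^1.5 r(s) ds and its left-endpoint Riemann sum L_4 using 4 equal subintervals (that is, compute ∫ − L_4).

Exact integral: ∫_-3^1.5 r(s) ds = 54.
L_4 = 62.859375.
Error = 54 − 62.859375 = -8.859375.

-8.859375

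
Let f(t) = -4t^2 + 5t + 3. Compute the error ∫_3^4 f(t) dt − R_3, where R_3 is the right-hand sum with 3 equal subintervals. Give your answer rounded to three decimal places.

3.907

Exact integral: ∫_3^4 f(t) dt ≈ -28.83333.
R_3 ≈ -32.74074.
Error ≈ -28.83333 − (-32.74074) ≈ 3.907.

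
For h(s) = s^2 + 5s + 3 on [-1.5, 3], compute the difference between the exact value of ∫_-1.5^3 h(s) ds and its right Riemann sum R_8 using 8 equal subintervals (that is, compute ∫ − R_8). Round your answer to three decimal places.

-8.464

Exact integral: ∫_-1.5^3 h(s) ds = 40.5.
R_8 ≈ 48.96387.
Error ≈ 40.5 − 48.96387 ≈ -8.464.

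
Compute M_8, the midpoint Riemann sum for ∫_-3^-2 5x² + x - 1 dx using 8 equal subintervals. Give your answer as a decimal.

28.16015625

Δx = (-2 − (-3))/8 = 0.125.
Midpoints: -2.9375, -2.8125, -2.6875, -2.5625, -2.4375, -2.3125, -2.1875, -2.0625.
f(-2.9375) = 39.20703125, f(-2.8125) = 35.73828125, f(-2.6875) = 32.42578125, f(-2.5625) = 29.26953125, f(-2.4375) = 26.26953125, f(-2.3125) = 23.42578125, f(-2.1875) = 20.73828125, f(-2.0625) = 18.20703125.
Sum = Δx · [f(-2.9375) + f(-2.8125) + f(-2.6875) + ...].
Sum = 28.16015625.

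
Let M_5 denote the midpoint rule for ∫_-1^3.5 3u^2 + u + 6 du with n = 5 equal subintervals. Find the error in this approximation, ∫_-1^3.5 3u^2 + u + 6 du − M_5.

Exact integral: ∫_-1^3.5 f(u) du = 76.5.
M_5 = 75.58875.
Error = 76.5 − 75.58875 = 0.91125.

0.91125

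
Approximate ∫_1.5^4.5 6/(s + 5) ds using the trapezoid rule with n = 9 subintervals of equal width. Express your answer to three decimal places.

Δs = (4.5 − 1.5)/9 = 1/3.
f(1.5) = 12/13, f(11/6) = 36/41, f(13/6) = 36/43, f(2.5) = 0.8, f(17/6) = 36/47, f(19/6) = 36/49, f(3.5) = 12/17, f(23/6) = 36/53, f(25/6) = 36/55, f(4.5) = 12/19.
T_9 = (Δs/2)·[f(s_0) + 2f(s_1) + ... + 2f(s_{8}) + f(s_9)].
Sum ≈ 2.278.

2.278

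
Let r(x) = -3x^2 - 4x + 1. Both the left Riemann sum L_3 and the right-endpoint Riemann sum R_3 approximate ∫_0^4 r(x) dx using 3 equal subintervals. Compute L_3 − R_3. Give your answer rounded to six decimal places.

L_3 ≈ -52.88888889.
R_3 ≈ -138.22222222.
L_3 − R_3 ≈ 85.333333.

85.333333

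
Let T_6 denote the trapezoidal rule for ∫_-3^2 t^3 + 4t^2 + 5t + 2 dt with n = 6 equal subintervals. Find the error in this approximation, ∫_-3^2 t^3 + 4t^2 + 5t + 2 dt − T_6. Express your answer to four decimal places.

-1.4468

Exact integral: ∫_-3^2 f(t) dt ≈ 27.916667.
T_6 ≈ 29.363426.
Error ≈ 27.916667 − 29.363426 ≈ -1.4468.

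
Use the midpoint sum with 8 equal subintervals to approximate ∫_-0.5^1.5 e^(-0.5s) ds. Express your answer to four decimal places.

1.6223

Δs = (1.5 − (-0.5))/8 = 0.25.
Midpoints: -0.375, -0.125, 0.125, 0.375, 0.625, 0.875, 1.125, 1.375.
f(-0.375) ≈ 1.2062, f(-0.125) ≈ 1.0645, f(0.125) ≈ 0.9394, f(0.375) ≈ 0.8290, f(0.625) ≈ 0.7316, f(0.875) ≈ 0.6456, f(1.125) ≈ 0.5698, f(1.375) ≈ 0.5028.
Sum = Δs · [f(-0.375) + f(-0.125) + f(0.125) + ...].
Sum ≈ 1.6223.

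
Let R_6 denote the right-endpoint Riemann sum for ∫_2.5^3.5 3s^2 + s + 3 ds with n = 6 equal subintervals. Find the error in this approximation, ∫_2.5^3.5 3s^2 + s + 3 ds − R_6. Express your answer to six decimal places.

-1.597222

Exact integral: ∫_2.5^3.5 f(s) ds = 33.25.
R_6 ≈ 34.84722222.
Error ≈ 33.25 − 34.84722222 ≈ -1.597222.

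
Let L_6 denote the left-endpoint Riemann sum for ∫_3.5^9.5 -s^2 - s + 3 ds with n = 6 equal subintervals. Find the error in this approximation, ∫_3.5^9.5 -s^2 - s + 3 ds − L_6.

Exact integral: ∫_3.5^9.5 f(s) ds = -292.5.
L_6 = -251.5.
Error = -292.5 − (-251.5) = -41.

-41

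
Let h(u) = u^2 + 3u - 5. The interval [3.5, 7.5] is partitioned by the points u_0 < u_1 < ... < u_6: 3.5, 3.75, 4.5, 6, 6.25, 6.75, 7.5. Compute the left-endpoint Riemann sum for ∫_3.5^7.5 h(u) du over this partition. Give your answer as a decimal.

Subinterval widths: 0.25, 0.75, 1.5, 0.25, 0.5, 0.75.
Left endpoints: 3.5, 3.75, 4.5, 6, 6.25, 6.75.
h(3.5) = 17.75, h(3.75) = 20.3125, h(4.5) = 28.75, h(6) = 49, h(6.25) = 52.8125, h(6.75) = 60.8125.
Sum = Σ Δu_i · h(u_i).
Sum = 147.0625.

147.0625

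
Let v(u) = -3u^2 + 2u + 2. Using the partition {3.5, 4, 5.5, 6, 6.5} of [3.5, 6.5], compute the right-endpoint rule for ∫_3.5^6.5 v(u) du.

Subinterval widths: 0.5, 1.5, 0.5, 0.5.
Right endpoints: 4, 5.5, 6, 6.5.
v(4) = -38, v(5.5) = -77.75, v(6) = -94, v(6.5) = -111.75.
Sum = Σ Δu_i · v(u_i).
Sum = -238.5.

-238.5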